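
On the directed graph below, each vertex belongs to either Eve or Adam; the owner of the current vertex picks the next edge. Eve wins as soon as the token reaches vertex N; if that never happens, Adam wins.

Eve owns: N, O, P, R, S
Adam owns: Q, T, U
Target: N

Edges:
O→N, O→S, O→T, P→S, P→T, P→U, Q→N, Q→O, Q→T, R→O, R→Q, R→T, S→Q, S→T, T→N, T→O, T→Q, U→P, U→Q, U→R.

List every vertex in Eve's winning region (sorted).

A0 = {N}
A1: add {O} — O (Eve) has O→N.
A2: add {R} — R (Eve) has R→O.
A3 = A2; e.g. P (Eve) has no edge into A2. Fixed point.
Eve's winning region = {N, O, R}.

N, O, R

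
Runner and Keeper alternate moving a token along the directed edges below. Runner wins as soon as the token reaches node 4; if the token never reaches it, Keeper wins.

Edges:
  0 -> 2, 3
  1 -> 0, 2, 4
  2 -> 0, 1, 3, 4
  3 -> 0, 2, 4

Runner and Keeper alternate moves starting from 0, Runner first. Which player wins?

Track states (vertex, player-to-move).
A0 = {(4,Runner), (4,Keeper)}
A1: add {(1,Runner), (2,Runner), (3,Runner)}.
A2: add {(0,Keeper)}.
A3 = A2; e.g. (0,Runner) stays out. (0,Runner) never enters ⇒ Keeper avoids the target.

Keeper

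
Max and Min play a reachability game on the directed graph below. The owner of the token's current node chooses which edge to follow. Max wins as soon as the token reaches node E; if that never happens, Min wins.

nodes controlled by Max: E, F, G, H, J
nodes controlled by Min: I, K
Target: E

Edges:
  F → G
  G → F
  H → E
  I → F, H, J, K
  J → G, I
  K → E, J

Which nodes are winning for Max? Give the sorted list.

A0 = {E}
A1: add {H} — H (Max) has H→E.
A2 = A1; e.g. F (Max) has no edge into A1. Fixed point.
Max's winning region = {E, H}.

E, H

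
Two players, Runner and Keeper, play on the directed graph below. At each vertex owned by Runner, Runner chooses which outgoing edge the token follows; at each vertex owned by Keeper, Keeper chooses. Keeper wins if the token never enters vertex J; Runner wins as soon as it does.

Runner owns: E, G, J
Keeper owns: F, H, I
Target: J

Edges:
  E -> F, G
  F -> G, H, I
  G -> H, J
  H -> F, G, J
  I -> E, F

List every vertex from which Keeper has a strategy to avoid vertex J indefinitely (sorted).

F, H, I

A0 = {J}
A1: add {G} — G (Runner) has G→J.
A2: add {E} — E (Runner) has E→G.
A3 = A2; e.g. F (Keeper) can still go to H. Fixed point.
Runner's attractor = {E, G, J}; Keeper avoids the target exactly from the complement.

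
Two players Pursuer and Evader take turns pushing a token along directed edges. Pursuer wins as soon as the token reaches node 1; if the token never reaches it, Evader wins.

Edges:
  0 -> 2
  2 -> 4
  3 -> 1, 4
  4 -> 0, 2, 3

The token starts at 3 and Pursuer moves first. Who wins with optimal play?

Pursuer

Track states (vertex, player-to-move).
A0 = {(1,Pursuer), (1,Evader)}
A1: add {(3,Pursuer)}.
(3,Pursuer) ∈ A1 ⇒ Pursuer forces the target.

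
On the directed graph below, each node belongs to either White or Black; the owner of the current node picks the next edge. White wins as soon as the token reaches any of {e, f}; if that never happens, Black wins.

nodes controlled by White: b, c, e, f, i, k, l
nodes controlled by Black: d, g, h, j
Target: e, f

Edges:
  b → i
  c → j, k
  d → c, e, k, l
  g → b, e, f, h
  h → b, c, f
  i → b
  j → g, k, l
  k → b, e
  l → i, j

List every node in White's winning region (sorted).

c, e, f, k

A0 = {e, f}
A1: add {k} — k (White) has k→e.
A2: add {c} — c (White) has c→k.
A3 = A2; e.g. b (White) has no edge into A2. Fixed point.
White's winning region = {c, e, f, k}.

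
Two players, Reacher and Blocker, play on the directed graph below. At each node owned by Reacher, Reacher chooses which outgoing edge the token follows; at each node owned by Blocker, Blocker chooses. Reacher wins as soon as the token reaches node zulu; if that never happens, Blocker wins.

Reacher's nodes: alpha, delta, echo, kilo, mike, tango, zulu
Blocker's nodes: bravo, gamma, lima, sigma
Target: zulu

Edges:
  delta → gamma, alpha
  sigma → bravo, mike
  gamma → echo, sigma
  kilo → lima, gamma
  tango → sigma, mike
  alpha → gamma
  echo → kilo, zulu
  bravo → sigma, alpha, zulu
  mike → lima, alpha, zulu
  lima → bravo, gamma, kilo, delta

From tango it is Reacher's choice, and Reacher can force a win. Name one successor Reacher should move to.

A0 = {zulu}
A1: add {echo, mike} — echo (Reacher) has echo→zulu; mike (Reacher) has mike→zulu.
A2: add {tango} — tango (Reacher) has tango→mike.
A3 = A2; e.g. lima (Blocker) can still go to bravo. Fixed point.
From tango, successor mike is in the attractor (rank 1); the other successor sigma is not.

mike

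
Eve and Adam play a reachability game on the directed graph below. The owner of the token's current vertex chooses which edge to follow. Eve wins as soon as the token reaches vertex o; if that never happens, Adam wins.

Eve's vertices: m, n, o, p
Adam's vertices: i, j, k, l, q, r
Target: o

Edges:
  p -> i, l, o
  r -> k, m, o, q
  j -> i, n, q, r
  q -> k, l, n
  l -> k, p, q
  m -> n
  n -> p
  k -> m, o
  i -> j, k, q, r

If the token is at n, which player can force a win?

A0 = {o}
A1: add {p} — p (Eve) has p→o.
A2: add {n} — n (Eve) has n→p.
n ∈ A2, so Eve can force the target.

Eve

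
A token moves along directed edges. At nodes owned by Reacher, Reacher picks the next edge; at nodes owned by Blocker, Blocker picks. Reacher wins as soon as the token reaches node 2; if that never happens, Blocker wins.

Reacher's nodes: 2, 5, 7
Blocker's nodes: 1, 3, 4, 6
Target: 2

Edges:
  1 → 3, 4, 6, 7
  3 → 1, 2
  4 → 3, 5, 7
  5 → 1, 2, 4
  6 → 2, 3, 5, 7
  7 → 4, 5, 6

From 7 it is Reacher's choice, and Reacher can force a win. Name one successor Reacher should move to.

A0 = {2}
A1: add {5} — 5 (Reacher) has 5→2.
A2: add {7} — 7 (Reacher) has 7→5.
A3 = A2; e.g. 1 (Blocker) can still go to 3. Fixed point.
From 7, successor 5 is in the attractor (rank 1); the other successors 4, 6 are not.

5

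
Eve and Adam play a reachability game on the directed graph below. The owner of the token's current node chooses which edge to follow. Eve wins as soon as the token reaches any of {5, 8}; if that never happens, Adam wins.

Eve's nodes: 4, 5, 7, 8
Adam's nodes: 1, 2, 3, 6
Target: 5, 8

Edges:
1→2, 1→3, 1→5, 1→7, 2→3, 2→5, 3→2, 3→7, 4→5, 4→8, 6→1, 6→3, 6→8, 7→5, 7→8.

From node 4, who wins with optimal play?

A0 = {5, 8}
A1: add {4, 7} — 4 (Eve) has 4→5; 7 (Eve) has 7→5.
A2 = A1; e.g. 1 (Adam) can still go to 2. Fixed point.
4 ∈ A1, so Eve can force the target.

Eve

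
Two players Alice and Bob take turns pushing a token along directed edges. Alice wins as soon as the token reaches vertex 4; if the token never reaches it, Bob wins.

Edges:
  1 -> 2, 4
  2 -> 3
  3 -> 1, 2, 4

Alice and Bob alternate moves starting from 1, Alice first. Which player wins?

Track states (vertex, player-to-move).
A0 = {(4,Alice), (4,Bob)}
A1: add {(1,Alice), (3,Alice)}.
(1,Alice) ∈ A1 ⇒ Alice forces the target.

Alice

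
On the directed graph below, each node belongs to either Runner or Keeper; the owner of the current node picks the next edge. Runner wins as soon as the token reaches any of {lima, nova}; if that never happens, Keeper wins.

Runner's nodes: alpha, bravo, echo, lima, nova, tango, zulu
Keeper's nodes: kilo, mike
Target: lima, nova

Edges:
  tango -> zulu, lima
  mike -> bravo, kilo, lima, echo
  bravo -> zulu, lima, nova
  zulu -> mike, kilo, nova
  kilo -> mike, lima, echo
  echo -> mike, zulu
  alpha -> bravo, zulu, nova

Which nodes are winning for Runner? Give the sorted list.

A0 = {lima, nova}
A1: add {alpha, bravo, tango, zulu} — tango (Runner) has tango→lima; bravo (Runner) has bravo→lima; zulu (Runner) has zulu→nova; alpha (Runner) has alpha→nova.
A2: add {echo} — echo (Runner) has echo→zulu.
A3 = A2; e.g. mike (Keeper) can still go to kilo. Fixed point.
Runner's winning region = {alpha, bravo, echo, lima, nova, tango, zulu}.

alpha, bravo, echo, lima, nova, tango, zulu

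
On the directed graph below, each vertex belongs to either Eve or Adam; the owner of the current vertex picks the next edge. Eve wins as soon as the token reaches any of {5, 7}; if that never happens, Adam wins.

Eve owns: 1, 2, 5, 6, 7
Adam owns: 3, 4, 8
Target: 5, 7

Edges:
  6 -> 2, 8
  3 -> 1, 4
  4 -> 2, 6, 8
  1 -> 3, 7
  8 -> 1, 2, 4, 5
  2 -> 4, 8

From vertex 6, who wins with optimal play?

A0 = {5, 7}
A1: add {1} — 1 (Eve) has 1→7.
A2 = A1; e.g. 2 (Eve) has no edge into A1. Fixed point.
6 never enters the attractor, so Adam can avoid the target forever.

Adam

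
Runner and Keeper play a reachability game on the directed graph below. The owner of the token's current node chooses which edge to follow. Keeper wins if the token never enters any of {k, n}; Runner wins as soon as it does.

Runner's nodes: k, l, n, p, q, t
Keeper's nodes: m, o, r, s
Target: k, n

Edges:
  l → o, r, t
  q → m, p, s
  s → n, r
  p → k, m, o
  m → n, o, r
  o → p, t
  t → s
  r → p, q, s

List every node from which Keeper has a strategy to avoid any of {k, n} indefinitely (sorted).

A0 = {k, n}
A1: add {p} — p (Runner) has p→k.
A2: add {q} — q (Runner) has q→p.
A3 = A2; e.g. l (Runner) has no edge into A2. Fixed point.
Runner's attractor = {k, n, p, q}; Keeper avoids the target exactly from the complement.

l, m, o, r, s, t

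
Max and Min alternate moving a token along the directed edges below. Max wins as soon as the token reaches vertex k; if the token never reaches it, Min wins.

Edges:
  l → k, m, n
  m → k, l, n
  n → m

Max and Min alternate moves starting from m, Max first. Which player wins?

Max

Track states (vertex, player-to-move).
A0 = {(k,Max), (k,Min)}
A1: add {(l,Max), (m,Max)}.
(m,Max) ∈ A1 ⇒ Max forces the target.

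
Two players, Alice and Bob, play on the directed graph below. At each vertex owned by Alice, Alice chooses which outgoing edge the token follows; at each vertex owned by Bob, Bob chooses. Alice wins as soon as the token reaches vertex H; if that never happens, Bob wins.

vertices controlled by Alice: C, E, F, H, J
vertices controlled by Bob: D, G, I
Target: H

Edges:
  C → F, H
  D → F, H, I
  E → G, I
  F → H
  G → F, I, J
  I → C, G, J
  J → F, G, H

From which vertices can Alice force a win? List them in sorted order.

A0 = {H}
A1: add {C, F, J} — C (Alice) has C→H; F (Alice) has F→H; J (Alice) has J→H.
A2 = A1; e.g. D (Bob) can still go to I. Fixed point.
Alice's winning region = {C, F, H, J}.

C, F, H, J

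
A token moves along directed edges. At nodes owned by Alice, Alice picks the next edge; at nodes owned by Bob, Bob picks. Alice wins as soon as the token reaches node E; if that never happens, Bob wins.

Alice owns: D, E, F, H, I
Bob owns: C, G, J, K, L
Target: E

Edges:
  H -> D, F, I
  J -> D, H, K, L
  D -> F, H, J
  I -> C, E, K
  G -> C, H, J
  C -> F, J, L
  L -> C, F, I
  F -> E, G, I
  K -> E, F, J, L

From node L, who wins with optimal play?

A0 = {E}
A1: add {F, I} — F (Alice) has F→E; I (Alice) has I→E.
A2: add {D, H} — D (Alice) has D→F; H (Alice) has H→F.
A3 = A2; e.g. C (Bob) can still go to J. Fixed point.
L never enters the attractor, so Bob can avoid the target forever.

Bob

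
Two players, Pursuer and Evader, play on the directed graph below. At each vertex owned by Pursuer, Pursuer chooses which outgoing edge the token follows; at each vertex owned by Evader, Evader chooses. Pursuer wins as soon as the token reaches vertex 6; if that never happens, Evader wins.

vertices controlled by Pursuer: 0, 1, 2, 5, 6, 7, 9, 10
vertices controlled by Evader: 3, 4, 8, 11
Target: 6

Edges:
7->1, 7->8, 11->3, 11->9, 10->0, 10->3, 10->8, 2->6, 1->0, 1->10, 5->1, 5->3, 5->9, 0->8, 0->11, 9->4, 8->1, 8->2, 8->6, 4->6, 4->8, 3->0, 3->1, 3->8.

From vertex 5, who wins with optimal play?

Evader

A0 = {6}
A1: add {2} — 2 (Pursuer) has 2→6.
A2 = A1; e.g. 0 (Pursuer) has no edge into A1. Fixed point.
5 never enters the attractor, so Evader can avoid the target forever.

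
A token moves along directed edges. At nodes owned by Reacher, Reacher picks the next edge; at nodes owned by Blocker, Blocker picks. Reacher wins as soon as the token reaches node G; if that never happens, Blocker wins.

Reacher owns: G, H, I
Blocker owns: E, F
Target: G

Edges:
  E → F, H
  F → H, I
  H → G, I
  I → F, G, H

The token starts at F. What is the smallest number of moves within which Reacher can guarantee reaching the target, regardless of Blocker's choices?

2

A0 = {G}
A1: add {H, I} — H (Reacher) has H→G; I (Reacher) has I→G.
A2: add {F} — F (Blocker): all of {H, I} already in.
F enters the attractor at level 2, so Reacher can force the target in 2 moves from there.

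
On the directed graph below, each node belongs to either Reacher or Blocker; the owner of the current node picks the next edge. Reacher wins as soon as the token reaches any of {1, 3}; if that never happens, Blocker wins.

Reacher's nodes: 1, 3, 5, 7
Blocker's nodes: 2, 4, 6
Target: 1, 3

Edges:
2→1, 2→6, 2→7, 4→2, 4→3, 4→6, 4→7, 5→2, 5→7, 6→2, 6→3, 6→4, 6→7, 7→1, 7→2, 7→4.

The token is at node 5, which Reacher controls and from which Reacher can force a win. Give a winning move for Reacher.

A0 = {1, 3}
A1: add {7} — 7 (Reacher) has 7→1.
A2: add {5} — 5 (Reacher) has 5→7.
A3 = A2; e.g. 2 (Blocker) can still go to 6. Fixed point.
From 5, successor 7 is in the attractor (rank 1); the other successor 2 is not.

7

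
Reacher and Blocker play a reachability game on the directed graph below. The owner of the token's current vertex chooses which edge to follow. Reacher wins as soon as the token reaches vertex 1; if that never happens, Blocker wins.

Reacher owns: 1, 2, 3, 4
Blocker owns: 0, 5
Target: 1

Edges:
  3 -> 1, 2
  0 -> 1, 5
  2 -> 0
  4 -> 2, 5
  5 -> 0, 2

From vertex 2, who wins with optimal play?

Blocker

A0 = {1}
A1: add {3} — 3 (Reacher) has 3→1.
A2 = A1; e.g. 0 (Blocker) can still go to 5. Fixed point.
2 never enters the attractor, so Blocker can avoid the target forever.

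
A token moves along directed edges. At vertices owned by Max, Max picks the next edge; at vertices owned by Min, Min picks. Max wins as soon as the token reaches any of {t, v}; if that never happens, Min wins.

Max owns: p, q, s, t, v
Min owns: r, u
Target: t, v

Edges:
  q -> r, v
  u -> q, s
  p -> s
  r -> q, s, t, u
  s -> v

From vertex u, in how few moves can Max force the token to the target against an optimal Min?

A0 = {t, v}
A1: add {q, s} — q (Max) has q→v; s (Max) has s→v.
A2: add {p, u} — p (Max) has p→s; u (Min): all of {q, s} already in.
u enters the attractor at level 2, so Max can force the target in 2 moves from there.

2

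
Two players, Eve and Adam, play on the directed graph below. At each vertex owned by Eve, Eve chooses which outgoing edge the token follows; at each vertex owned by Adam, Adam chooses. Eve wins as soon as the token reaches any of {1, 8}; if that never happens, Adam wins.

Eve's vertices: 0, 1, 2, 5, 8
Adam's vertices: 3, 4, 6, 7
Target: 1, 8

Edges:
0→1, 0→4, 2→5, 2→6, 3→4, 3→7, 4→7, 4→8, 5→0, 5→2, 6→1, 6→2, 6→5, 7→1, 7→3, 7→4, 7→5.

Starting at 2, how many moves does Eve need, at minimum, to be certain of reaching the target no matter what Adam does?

A0 = {1, 8}
A1: add {0} — 0 (Eve) has 0→1.
A2: add {5} — 5 (Eve) has 5→0.
A3: add {2} — 2 (Eve) has 2→5.
2 enters the attractor at level 3, so Eve can force the target in 3 moves from there.

3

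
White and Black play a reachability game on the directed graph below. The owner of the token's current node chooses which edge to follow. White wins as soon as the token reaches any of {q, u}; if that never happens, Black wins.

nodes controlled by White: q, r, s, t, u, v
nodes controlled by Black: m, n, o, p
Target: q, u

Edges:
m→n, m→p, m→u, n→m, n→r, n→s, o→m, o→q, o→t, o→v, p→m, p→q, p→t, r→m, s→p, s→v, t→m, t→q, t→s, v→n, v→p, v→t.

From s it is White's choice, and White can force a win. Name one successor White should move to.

A0 = {q, u}
A1: add {t} — t (White) has t→q.
A2: add {v} — v (White) has v→t.
A3: add {s} — s (White) has s→v.
A4 = A3; e.g. m (Black) can still go to n. Fixed point.
From s, successor v is in the attractor (rank 2); the other successor p is not.

v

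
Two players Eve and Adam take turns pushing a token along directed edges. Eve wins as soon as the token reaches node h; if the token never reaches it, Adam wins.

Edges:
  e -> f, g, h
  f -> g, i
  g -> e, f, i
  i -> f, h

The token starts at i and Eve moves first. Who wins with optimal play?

Track states (vertex, player-to-move).
A0 = {(h,Eve), (h,Adam)}
A1: add {(e,Eve), (i,Eve)}.
(i,Eve) ∈ A1 ⇒ Eve forces the target.

Eve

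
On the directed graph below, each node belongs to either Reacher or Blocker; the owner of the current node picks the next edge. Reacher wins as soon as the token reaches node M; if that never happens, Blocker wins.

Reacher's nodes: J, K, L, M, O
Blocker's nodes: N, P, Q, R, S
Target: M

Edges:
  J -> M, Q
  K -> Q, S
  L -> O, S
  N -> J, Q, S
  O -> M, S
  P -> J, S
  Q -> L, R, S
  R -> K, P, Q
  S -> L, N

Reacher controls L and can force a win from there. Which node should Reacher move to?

A0 = {M}
A1: add {J, O} — J (Reacher) has J→M; O (Reacher) has O→M.
A2: add {L} — L (Reacher) has L→O.
A3 = A2; e.g. K (Reacher) has no edge into A2. Fixed point.
From L, successor O is in the attractor (rank 1); the other successor S is not.

O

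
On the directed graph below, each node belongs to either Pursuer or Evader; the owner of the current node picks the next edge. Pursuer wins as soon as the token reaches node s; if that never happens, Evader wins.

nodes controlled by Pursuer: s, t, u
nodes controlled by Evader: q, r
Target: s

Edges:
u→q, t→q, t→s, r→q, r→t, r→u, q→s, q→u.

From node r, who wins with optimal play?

A0 = {s}
A1: add {t} — t (Pursuer) has t→s.
A2 = A1; e.g. q (Evader) can still go to u. Fixed point.
r never enters the attractor, so Evader can avoid the target forever.

Evader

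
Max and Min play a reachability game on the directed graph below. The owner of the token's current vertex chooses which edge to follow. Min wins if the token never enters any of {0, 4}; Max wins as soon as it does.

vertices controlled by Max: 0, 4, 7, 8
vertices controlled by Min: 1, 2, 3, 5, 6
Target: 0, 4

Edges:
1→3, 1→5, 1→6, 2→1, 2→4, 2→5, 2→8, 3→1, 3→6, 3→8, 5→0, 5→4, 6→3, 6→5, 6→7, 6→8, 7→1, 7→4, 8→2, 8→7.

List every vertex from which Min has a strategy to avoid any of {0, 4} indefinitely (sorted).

1, 2, 3, 6

A0 = {0, 4}
A1: add {5, 7} — 5 (Min): all of {0, 4} already in; 7 (Max) has 7→4.
A2: add {8} — 8 (Max) has 8→7.
A3 = A2; e.g. 1 (Min) can still go to 3. Fixed point.
Max's attractor = {0, 4, 5, 7, 8}; Min avoids the target exactly from the complement.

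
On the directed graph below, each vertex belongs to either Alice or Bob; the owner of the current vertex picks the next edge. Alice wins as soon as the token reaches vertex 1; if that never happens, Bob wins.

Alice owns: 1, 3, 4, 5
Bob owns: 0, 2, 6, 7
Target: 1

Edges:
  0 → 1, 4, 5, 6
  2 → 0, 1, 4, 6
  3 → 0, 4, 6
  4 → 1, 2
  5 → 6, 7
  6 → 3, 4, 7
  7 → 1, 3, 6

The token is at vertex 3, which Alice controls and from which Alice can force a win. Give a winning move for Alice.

4

A0 = {1}
A1: add {4} — 4 (Alice) has 4→1.
A2: add {3} — 3 (Alice) has 3→4.
A3 = A2; e.g. 0 (Bob) can still go to 5. Fixed point.
From 3, successor 4 is in the attractor (rank 1); the other successors 0, 6 are not.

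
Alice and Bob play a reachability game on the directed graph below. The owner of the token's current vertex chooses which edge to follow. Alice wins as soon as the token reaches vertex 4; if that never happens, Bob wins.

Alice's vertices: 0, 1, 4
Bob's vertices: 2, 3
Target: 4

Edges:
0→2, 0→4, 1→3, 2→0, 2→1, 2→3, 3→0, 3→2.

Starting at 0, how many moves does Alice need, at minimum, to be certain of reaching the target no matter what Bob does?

A0 = {4}
A1: add {0} — 0 (Alice) has 0→4.
A2 = A1; e.g. 1 (Alice) has no edge into A1. Fixed point.
0 enters the attractor at level 1, so Alice can force the target in 1 move from there.

1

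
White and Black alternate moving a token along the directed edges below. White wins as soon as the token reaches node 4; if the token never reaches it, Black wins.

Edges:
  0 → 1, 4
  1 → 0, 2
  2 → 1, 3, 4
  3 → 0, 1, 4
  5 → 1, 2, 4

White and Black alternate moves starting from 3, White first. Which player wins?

Track states (vertex, player-to-move).
A0 = {(4,White), (4,Black)}
A1: add {(0,White), (2,White), (3,White), (5,White)}.
(3,White) ∈ A1 ⇒ White forces the target.

White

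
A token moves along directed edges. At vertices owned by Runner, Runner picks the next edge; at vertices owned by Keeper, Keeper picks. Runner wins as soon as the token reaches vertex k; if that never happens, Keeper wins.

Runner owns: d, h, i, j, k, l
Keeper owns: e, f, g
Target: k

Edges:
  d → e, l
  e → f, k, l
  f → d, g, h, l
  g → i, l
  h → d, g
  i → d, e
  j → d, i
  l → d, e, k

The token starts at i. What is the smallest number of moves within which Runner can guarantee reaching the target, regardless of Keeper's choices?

A0 = {k}
A1: add {l} — l (Runner) has l→k.
A2: add {d} — d (Runner) has d→l.
A3: add {h, i, j} — h (Runner) has h→d; i (Runner) has i→d; j (Runner) has j→d.
i enters the attractor at level 3, so Runner can force the target in 3 moves from there.

3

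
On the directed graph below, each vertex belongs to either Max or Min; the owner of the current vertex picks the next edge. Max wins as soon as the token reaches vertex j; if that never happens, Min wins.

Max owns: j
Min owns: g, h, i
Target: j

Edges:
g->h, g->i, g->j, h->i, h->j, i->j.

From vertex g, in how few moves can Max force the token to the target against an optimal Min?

3

A0 = {j}
A1: add {i} — i (Min): all of {j} already in.
A2: add {h} — h (Min): all of {i, j} already in.
A3: add {g} — g (Min): all of {h, i, j} already in.
A3 = all vertices. Fixed point.
g enters the attractor at level 3, so Max can force the target in 3 moves from there.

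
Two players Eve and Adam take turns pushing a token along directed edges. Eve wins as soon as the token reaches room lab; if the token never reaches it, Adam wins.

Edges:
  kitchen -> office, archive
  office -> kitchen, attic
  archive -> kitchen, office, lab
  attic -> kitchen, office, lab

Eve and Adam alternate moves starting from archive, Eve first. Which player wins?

Track states (vertex, player-to-move).
A0 = {(lab,Eve), (lab,Adam)}
A1: add {(archive,Eve), (attic,Eve)}.
(archive,Eve) ∈ A1 ⇒ Eve forces the target.

Eve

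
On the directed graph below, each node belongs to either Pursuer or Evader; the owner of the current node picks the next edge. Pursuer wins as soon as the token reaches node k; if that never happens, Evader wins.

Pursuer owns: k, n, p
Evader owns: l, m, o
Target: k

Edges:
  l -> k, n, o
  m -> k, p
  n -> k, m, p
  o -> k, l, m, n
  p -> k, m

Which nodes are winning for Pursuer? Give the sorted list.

k, m, n, p

A0 = {k}
A1: add {n, p} — n (Pursuer) has n→k; p (Pursuer) has p→k.
A2: add {m} — m (Evader): all of {k, p} already in.
A3 = A2; e.g. l (Evader) can still go to o. Fixed point.
Pursuer's winning region = {k, m, n, p}.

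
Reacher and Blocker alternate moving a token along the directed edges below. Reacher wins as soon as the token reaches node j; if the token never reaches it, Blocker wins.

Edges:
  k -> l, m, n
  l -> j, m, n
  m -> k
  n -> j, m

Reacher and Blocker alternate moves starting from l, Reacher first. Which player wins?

Track states (vertex, player-to-move).
A0 = {(j,Reacher), (j,Blocker)}
A1: add {(l,Reacher), (n,Reacher)}.
(l,Reacher) ∈ A1 ⇒ Reacher forces the target.

Reacher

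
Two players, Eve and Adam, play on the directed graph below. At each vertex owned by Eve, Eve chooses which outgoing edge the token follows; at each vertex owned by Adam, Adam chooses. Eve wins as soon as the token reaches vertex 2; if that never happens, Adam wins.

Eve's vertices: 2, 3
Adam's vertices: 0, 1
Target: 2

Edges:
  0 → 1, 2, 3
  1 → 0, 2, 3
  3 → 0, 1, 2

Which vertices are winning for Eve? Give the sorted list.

A0 = {2}
A1: add {3} — 3 (Eve) has 3→2.
A2 = A1; e.g. 0 (Adam) can still go to 1. Fixed point.
Eve's winning region = {2, 3}.

2, 3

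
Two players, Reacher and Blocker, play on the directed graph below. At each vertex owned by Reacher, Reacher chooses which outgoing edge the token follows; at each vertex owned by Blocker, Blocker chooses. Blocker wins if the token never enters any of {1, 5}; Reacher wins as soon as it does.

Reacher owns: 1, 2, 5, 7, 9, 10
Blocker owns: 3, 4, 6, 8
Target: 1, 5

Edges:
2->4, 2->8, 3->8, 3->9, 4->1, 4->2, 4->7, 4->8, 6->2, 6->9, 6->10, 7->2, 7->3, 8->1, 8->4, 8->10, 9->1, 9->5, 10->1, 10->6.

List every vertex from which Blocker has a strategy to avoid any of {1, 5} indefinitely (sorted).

2, 3, 4, 6, 7, 8

A0 = {1, 5}
A1: add {9, 10} — 9 (Reacher) has 9→1; 10 (Reacher) has 10→1.
A2 = A1; e.g. 2 (Reacher) has no edge into A1. Fixed point.
Reacher's attractor = {1, 5, 9, 10}; Blocker avoids the target exactly from the complement.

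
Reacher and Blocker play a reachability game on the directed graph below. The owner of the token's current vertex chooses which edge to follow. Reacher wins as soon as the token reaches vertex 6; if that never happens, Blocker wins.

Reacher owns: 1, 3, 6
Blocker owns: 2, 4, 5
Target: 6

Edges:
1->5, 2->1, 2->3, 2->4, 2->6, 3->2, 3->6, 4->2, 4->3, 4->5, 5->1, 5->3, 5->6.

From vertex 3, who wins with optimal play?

A0 = {6}
A1: add {3} — 3 (Reacher) has 3→6.
A2 = A1; e.g. 1 (Reacher) has no edge into A1. Fixed point.
3 ∈ A1, so Reacher can force the target.

Reacher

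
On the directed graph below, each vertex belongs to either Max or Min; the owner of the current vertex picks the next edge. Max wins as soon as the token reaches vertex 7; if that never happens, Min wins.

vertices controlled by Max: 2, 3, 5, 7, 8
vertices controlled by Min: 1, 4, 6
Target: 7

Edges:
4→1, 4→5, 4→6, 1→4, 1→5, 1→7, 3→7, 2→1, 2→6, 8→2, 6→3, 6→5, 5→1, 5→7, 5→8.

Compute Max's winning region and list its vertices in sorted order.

A0 = {7}
A1: add {3, 5} — 3 (Max) has 3→7; 5 (Max) has 5→7.
A2: add {6} — 6 (Min): all of {3, 5} already in.
A3: add {2} — 2 (Max) has 2→6.
A4: add {8} — 8 (Max) has 8→2.
A5 = A4; e.g. 1 (Min) can still go to 4. Fixed point.
Max's winning region = {2, 3, 5, 6, 7, 8}.

2, 3, 5, 6, 7, 8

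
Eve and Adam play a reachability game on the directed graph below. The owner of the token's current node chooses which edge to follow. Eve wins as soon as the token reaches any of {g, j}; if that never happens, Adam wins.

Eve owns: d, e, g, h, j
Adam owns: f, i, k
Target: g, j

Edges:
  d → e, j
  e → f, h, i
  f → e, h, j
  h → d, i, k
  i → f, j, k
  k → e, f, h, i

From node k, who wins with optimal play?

Adam

A0 = {g, j}
A1: add {d} — d (Eve) has d→j.
A2: add {h} — h (Eve) has h→d.
A3: add {e} — e (Eve) has e→h.
A4: add {f} — f (Adam): all of {e, h, j} already in.
A5 = A4; e.g. i (Adam) can still go to k. Fixed point.
k never enters the attractor, so Adam can avoid the target forever.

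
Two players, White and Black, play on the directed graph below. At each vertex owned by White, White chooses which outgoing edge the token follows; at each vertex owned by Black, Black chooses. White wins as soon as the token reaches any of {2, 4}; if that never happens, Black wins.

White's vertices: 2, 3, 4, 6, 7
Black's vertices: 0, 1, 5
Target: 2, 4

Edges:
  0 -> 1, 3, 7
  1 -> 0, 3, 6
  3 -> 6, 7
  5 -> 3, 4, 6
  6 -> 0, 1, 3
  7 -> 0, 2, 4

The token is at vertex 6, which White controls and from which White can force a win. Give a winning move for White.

3

A0 = {2, 4}
A1: add {7} — 7 (White) has 7→2.
A2: add {3} — 3 (White) has 3→7.
A3: add {6} — 6 (White) has 6→3.
A4: add {5} — 5 (Black): all of {3, 4, 6} already in.
A5 = A4; e.g. 0 (Black) can still go to 1. Fixed point.
From 6, successor 3 is in the attractor (rank 2); the other successors 0, 1 are not.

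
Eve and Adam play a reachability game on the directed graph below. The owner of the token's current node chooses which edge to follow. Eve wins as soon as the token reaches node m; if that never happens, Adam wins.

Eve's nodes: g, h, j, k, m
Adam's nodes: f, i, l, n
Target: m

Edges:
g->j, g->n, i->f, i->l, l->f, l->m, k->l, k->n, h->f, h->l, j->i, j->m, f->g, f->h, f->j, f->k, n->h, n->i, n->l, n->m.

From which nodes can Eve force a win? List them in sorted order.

A0 = {m}
A1: add {j} — j (Eve) has j→m.
A2: add {g} — g (Eve) has g→j.
A3 = A2; e.g. f (Adam) can still go to h. Fixed point.
Eve's winning region = {g, j, m}.

g, j, m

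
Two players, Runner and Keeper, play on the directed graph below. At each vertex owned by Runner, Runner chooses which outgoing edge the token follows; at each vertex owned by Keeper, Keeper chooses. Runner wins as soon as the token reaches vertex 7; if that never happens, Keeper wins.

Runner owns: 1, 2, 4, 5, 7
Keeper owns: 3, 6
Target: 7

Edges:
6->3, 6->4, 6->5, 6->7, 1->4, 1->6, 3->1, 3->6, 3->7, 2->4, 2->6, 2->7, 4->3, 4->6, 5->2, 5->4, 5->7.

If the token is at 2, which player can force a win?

Runner

A0 = {7}
A1: add {2, 5} — 2 (Runner) has 2→7; 5 (Runner) has 5→7.
A2 = A1; e.g. 1 (Runner) has no edge into A1. Fixed point.
2 ∈ A1, so Runner can force the target.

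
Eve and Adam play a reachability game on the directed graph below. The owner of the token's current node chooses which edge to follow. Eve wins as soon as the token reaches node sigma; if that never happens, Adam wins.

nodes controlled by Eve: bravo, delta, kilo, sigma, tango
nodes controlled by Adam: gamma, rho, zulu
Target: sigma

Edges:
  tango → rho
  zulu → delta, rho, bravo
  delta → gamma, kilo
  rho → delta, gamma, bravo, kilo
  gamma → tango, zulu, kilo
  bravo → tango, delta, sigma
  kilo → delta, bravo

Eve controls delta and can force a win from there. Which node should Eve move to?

kilo

A0 = {sigma}
A1: add {bravo} — bravo (Eve) has bravo→sigma.
A2: add {kilo} — kilo (Eve) has kilo→bravo.
A3: add {delta} — delta (Eve) has delta→kilo.
A4 = A3; e.g. tango (Eve) has no edge into A3. Fixed point.
From delta, successor kilo is in the attractor (rank 2); the other successor gamma is not.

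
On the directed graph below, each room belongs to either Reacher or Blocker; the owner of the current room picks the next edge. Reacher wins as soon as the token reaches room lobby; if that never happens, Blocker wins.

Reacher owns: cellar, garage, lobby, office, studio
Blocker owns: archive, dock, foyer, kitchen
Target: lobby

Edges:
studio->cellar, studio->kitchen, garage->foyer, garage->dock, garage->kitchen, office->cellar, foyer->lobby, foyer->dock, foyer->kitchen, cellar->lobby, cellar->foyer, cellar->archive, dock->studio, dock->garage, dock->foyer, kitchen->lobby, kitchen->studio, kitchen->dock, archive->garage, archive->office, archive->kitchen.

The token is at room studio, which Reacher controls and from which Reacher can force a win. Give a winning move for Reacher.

A0 = {lobby}
A1: add {cellar} — cellar (Reacher) has cellar→lobby.
A2: add {office, studio} — studio (Reacher) has studio→cellar; office (Reacher) has office→cellar.
A3 = A2; e.g. garage (Reacher) has no edge into A2. Fixed point.
From studio, successor cellar is in the attractor (rank 1); the other successor kitchen is not.

cellar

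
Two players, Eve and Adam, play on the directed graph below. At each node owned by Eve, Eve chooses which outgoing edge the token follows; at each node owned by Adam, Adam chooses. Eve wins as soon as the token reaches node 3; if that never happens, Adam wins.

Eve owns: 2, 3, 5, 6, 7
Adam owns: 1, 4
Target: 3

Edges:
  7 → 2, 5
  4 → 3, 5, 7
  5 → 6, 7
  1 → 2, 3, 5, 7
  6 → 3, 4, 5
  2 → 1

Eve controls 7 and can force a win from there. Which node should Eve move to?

5

A0 = {3}
A1: add {6} — 6 (Eve) has 6→3.
A2: add {5} — 5 (Eve) has 5→6.
A3: add {7} — 7 (Eve) has 7→5.
A4: add {4} — 4 (Adam): all of {3, 5, 7} already in.
A5 = A4; e.g. 1 (Adam) can still go to 2. Fixed point.
From 7, successor 5 is in the attractor (rank 2); the other successor 2 is not.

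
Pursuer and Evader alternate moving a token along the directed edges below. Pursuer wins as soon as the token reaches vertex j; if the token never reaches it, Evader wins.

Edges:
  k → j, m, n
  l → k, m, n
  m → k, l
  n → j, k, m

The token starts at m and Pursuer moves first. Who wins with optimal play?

Track states (vertex, player-to-move).
A0 = {(j,Pursuer), (j,Evader)}
A1: add {(k,Pursuer), (n,Pursuer)}.
A2 = A1; e.g. (k,Evader) stays out. (m,Pursuer) never enters ⇒ Evader avoids the target.

Evader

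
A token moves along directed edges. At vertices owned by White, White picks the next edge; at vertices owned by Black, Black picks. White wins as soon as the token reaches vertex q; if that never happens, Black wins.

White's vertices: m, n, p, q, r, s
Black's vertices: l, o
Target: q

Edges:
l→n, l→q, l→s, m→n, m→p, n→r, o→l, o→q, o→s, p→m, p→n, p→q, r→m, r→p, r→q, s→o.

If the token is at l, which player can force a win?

A0 = {q}
A1: add {p, r} — p (White) has p→q; r (White) has r→q.
A2: add {m, n} — m (White) has m→p; n (White) has n→r.
A3 = A2; e.g. l (Black) can still go to s. Fixed point.
l never enters the attractor, so Black can avoid the target forever.

Black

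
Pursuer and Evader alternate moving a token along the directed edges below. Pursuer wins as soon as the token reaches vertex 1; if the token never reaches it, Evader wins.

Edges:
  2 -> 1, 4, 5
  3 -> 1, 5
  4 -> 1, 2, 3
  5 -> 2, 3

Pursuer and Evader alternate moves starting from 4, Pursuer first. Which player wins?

Pursuer

Track states (vertex, player-to-move).
A0 = {(1,Pursuer), (1,Evader)}
A1: add {(2,Pursuer), (3,Pursuer), (4,Pursuer)}.
(4,Pursuer) ∈ A1 ⇒ Pursuer forces the target.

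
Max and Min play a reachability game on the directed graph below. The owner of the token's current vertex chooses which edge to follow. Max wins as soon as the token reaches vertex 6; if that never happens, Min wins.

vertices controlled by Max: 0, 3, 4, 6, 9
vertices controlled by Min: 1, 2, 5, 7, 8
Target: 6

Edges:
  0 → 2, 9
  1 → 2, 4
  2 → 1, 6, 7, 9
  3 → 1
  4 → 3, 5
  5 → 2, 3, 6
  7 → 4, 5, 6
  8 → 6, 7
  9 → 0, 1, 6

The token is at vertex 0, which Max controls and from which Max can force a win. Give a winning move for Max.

9

A0 = {6}
A1: add {9} — 9 (Max) has 9→6.
A2: add {0} — 0 (Max) has 0→9.
A3 = A2; e.g. 1 (Min) can still go to 2. Fixed point.
From 0, successor 9 is in the attractor (rank 1); the other successor 2 is not.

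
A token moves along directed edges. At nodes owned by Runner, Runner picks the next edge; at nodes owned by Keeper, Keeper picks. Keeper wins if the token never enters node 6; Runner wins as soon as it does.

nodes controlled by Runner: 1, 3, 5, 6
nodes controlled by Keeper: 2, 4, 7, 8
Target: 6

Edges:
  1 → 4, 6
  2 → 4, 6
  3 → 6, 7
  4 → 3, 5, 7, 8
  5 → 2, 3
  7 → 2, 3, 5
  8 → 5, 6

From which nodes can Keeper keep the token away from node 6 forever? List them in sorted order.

A0 = {6}
A1: add {1, 3} — 1 (Runner) has 1→6; 3 (Runner) has 3→6.
A2: add {5} — 5 (Runner) has 5→3.
A3: add {8} — 8 (Keeper): all of {5, 6} already in.
A4 = A3; e.g. 2 (Keeper) can still go to 4. Fixed point.
Runner's attractor = {1, 3, 5, 6, 8}; Keeper avoids the target exactly from the complement.

2, 4, 7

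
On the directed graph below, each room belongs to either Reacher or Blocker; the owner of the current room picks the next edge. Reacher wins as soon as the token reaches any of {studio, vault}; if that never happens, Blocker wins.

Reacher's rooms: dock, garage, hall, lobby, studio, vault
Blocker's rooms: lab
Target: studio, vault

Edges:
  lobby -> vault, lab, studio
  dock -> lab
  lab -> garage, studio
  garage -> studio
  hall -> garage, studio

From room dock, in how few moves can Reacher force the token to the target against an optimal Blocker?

3

A0 = {studio, vault}
A1: add {garage, hall, lobby} — lobby (Reacher) has lobby→vault; hall (Reacher) has hall→studio; garage (Reacher) has garage→studio.
A2: add {lab} — lab (Blocker): all of {garage, studio} already in.
A3: add {dock} — dock (Reacher) has dock→lab.
A3 = all vertices. Fixed point.
dock enters the attractor at level 3, so Reacher can force the target in 3 moves from there.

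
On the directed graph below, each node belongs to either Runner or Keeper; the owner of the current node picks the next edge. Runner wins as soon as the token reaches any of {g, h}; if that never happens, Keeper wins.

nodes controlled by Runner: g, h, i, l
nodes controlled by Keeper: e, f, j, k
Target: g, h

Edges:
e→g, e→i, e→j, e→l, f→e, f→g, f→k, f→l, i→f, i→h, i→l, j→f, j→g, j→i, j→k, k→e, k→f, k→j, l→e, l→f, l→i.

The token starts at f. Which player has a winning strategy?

A0 = {g, h}
A1: add {i} — i (Runner) has i→h.
A2: add {l} — l (Runner) has l→i.
A3 = A2; e.g. e (Keeper) can still go to j. Fixed point.
f never enters the attractor, so Keeper can avoid the target forever.

Keeper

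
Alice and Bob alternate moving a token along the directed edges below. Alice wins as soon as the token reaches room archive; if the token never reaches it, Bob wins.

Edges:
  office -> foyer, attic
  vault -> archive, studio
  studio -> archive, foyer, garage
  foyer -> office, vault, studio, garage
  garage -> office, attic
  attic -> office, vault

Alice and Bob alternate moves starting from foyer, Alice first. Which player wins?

Alice

Track states (vertex, player-to-move).
A0 = {(archive,Alice), (archive,Bob)}
A1: add {(vault,Alice), (studio,Alice)}.
A2: add {(vault,Bob)}.
A3: add {(foyer,Alice), (attic,Alice)}.
(foyer,Alice) ∈ A3 ⇒ Alice forces the target.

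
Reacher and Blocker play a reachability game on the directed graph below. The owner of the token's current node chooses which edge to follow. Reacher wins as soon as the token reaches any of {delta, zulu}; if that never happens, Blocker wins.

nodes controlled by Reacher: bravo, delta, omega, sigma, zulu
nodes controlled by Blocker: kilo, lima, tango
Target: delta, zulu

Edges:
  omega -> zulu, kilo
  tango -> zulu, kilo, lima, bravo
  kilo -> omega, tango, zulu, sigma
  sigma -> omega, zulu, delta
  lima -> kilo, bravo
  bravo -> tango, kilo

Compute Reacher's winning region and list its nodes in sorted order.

delta, omega, sigma, zulu

A0 = {delta, zulu}
A1: add {omega, sigma} — omega (Reacher) has omega→zulu; sigma (Reacher) has sigma→zulu.
A2 = A1; e.g. tango (Blocker) can still go to kilo. Fixed point.
Reacher's winning region = {delta, omega, sigma, zulu}.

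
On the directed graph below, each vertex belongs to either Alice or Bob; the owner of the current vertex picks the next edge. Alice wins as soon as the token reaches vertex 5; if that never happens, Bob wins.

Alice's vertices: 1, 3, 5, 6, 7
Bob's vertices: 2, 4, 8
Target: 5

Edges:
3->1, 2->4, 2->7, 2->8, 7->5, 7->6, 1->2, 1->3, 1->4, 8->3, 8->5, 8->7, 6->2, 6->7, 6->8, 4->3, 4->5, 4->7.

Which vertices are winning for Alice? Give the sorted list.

5, 6, 7

A0 = {5}
A1: add {7} — 7 (Alice) has 7→5.
A2: add {6} — 6 (Alice) has 6→7.
A3 = A2; e.g. 1 (Alice) has no edge into A2. Fixed point.
Alice's winning region = {5, 6, 7}.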